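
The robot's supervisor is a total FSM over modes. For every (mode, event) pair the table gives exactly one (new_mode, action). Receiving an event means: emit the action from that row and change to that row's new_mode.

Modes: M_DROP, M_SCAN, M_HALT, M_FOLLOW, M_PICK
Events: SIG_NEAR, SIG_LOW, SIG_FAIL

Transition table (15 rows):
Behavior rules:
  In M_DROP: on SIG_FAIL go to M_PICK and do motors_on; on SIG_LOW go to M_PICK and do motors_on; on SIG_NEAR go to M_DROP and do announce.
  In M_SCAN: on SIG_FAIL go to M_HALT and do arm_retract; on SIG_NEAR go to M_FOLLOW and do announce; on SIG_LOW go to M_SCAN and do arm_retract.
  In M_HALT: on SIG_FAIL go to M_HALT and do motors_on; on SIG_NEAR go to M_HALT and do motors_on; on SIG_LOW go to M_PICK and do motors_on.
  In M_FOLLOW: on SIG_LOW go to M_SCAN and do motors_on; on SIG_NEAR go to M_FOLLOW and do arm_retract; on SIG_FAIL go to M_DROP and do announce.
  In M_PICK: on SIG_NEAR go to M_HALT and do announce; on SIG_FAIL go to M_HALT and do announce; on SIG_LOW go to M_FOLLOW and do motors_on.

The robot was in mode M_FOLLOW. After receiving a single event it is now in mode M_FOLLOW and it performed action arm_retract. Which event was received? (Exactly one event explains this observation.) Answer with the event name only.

try SIG_NEAR: (M_FOLLOW, SIG_NEAR) → (M_FOLLOW, arm_retract)  ← matches
try SIG_LOW: (M_FOLLOW, SIG_LOW) → (M_SCAN, motors_on)
try SIG_FAIL: (M_FOLLOW, SIG_FAIL) → (M_DROP, announce)

SIG_NEAR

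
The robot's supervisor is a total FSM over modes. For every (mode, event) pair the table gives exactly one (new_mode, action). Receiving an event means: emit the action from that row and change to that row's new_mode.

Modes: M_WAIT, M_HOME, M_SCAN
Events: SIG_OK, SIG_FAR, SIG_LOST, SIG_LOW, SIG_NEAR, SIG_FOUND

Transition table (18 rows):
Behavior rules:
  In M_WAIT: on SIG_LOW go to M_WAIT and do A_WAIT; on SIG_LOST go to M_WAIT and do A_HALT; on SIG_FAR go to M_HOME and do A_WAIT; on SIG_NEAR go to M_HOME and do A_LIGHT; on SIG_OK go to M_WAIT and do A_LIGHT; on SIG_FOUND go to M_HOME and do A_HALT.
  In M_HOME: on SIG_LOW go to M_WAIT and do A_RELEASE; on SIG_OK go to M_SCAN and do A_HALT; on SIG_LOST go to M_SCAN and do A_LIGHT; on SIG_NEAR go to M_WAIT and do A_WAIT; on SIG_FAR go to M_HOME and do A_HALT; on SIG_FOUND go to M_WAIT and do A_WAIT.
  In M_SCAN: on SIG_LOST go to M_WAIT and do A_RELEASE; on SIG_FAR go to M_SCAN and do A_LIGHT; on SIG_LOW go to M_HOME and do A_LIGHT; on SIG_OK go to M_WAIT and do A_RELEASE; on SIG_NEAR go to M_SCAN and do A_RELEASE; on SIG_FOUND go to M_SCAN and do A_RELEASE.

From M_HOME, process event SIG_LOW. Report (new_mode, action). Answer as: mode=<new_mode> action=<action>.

current mode = M_HOME; filter table to that mode:
  (M_HOME, SIG_LOW) → (M_WAIT, A_RELEASE)  ← event matches
  (M_HOME, SIG_OK) → (M_SCAN, A_HALT)
  (M_HOME, SIG_LOST) → (M_SCAN, A_LIGHT)
  (M_HOME, SIG_NEAR) → (M_WAIT, A_WAIT)
  (M_HOME, SIG_FAR) → (M_HOME, A_HALT)
  (M_HOME, SIG_FOUND) → (M_WAIT, A_WAIT)
event = SIG_LOW selects (M_WAIT, A_RELEASE)

mode=M_WAIT action=A_RELEASE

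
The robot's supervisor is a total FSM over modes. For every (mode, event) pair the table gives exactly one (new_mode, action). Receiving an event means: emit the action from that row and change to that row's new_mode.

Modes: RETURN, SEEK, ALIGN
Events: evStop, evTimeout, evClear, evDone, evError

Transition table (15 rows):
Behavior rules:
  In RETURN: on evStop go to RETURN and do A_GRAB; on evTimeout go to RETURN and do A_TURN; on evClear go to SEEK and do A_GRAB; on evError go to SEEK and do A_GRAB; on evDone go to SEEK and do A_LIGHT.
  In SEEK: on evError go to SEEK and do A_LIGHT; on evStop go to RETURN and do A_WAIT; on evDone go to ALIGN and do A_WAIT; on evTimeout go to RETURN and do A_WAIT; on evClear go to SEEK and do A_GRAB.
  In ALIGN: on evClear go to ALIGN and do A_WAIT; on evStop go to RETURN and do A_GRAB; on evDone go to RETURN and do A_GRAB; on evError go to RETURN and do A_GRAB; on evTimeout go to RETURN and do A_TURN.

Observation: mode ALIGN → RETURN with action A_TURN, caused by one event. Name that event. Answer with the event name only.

evTimeout

try evStop: (ALIGN, evStop) → (RETURN, A_GRAB)
try evTimeout: (ALIGN, evTimeout) → (RETURN, A_TURN)  ← matches
try evClear: (ALIGN, evClear) → (ALIGN, A_WAIT)
try evDone: (ALIGN, evDone) → (RETURN, A_GRAB)
try evError: (ALIGN, evError) → (RETURN, A_GRAB)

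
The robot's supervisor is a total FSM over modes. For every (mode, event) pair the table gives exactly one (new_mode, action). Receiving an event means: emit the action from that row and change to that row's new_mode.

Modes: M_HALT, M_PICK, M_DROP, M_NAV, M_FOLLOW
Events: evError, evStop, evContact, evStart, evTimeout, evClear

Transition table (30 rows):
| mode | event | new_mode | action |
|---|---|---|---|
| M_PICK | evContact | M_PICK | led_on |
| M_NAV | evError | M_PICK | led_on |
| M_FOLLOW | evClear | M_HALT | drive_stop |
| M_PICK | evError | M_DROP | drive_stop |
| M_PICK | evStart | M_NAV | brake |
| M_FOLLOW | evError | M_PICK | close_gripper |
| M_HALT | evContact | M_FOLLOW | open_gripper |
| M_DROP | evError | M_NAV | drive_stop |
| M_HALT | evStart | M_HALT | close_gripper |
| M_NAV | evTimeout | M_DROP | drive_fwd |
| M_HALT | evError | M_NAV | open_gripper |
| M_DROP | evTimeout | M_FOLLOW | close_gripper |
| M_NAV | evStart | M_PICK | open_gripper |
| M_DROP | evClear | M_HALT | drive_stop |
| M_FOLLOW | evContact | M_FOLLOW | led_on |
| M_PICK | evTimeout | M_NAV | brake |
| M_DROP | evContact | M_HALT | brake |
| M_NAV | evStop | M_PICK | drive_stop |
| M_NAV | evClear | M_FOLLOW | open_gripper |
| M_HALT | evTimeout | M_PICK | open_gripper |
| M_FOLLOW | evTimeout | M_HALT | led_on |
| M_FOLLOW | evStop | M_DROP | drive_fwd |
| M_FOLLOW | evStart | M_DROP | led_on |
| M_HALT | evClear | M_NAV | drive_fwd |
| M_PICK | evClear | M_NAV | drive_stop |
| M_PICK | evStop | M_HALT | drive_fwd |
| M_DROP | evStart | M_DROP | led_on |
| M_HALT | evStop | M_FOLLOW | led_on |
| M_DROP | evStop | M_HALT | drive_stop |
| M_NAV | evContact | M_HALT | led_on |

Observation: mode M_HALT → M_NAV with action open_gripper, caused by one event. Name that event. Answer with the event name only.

try evError: (M_HALT, evError) → (M_NAV, open_gripper)  ← matches
try evStop: (M_HALT, evStop) → (M_FOLLOW, led_on)
try evContact: (M_HALT, evContact) → (M_FOLLOW, open_gripper)
try evStart: (M_HALT, evStart) → (M_HALT, close_gripper)
try evTimeout: (M_HALT, evTimeout) → (M_PICK, open_gripper)
try evClear: (M_HALT, evClear) → (M_NAV, drive_fwd)

evError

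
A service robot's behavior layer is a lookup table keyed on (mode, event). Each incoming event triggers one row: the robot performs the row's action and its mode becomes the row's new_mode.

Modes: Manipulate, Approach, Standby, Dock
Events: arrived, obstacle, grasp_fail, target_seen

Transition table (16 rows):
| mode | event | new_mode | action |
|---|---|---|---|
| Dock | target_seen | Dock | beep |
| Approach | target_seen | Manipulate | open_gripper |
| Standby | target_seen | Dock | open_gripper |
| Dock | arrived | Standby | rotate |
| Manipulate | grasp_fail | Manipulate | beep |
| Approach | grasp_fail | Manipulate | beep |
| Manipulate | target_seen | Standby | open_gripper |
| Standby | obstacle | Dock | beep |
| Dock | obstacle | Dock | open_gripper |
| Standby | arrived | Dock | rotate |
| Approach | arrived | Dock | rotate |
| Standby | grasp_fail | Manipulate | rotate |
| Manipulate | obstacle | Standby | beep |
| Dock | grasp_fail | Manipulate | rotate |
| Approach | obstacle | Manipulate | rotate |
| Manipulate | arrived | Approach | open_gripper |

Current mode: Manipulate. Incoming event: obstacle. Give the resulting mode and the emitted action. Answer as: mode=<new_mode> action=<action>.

mode=Standby action=beep

current mode = Manipulate; filter table to that mode:
  (Manipulate, grasp_fail) → (Manipulate, beep)
  (Manipulate, target_seen) → (Standby, open_gripper)
  (Manipulate, obstacle) → (Standby, beep)  ← event matches
  (Manipulate, arrived) → (Approach, open_gripper)
event = obstacle selects (Standby, beep)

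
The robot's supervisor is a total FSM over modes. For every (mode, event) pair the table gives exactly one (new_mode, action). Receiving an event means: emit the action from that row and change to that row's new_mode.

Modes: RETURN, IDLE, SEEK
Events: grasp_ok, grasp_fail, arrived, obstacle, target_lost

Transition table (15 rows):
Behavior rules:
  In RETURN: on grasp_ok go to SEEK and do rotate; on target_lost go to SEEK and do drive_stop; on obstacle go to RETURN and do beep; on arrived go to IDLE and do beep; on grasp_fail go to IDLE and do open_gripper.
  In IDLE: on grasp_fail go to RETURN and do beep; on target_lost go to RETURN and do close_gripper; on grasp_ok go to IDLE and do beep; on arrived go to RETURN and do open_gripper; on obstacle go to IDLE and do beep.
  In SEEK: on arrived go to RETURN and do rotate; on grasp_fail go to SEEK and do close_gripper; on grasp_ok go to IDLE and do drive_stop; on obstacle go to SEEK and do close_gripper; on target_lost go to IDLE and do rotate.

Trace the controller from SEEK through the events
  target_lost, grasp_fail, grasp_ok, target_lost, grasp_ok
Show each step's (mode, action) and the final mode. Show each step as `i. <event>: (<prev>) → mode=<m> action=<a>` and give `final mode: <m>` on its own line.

1. target_lost: (SEEK) → mode=IDLE action=rotate
2. grasp_fail: (IDLE) → mode=RETURN action=beep
3. grasp_ok: (RETURN) → mode=SEEK action=rotate
4. target_lost: (SEEK) → mode=IDLE action=rotate
5. grasp_ok: (IDLE) → mode=IDLE action=beep

final mode: IDLE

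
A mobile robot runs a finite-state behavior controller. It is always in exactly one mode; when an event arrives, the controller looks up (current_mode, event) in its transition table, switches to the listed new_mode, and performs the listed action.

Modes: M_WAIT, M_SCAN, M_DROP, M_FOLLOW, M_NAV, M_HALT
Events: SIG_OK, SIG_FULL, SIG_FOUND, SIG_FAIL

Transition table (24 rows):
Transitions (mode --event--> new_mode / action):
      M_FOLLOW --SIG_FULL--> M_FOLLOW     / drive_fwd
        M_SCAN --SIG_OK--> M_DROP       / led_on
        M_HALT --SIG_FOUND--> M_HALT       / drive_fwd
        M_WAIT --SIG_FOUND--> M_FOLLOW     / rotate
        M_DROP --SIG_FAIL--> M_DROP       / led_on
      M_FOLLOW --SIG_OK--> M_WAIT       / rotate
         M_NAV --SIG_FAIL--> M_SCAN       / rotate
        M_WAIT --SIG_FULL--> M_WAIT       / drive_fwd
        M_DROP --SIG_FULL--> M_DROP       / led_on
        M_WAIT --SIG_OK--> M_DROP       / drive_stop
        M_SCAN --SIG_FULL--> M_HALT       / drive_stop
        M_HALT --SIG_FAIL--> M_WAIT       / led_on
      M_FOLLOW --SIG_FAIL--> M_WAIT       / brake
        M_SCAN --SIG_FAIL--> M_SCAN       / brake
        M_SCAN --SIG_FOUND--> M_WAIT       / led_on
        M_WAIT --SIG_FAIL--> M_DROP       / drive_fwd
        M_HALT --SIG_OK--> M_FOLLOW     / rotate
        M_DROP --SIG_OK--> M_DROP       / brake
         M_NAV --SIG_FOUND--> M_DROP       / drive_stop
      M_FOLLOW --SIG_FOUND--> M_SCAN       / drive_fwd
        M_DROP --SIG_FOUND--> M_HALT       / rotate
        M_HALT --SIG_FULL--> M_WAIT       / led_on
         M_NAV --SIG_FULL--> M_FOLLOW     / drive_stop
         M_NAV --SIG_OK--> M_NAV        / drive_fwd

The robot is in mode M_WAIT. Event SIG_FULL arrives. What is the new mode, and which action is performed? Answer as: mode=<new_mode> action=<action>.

current mode = M_WAIT; filter table to that mode:
  (M_WAIT, SIG_FOUND) → (M_FOLLOW, rotate)
  (M_WAIT, SIG_FULL) → (M_WAIT, drive_fwd)  ← event matches
  (M_WAIT, SIG_OK) → (M_DROP, drive_stop)
  (M_WAIT, SIG_FAIL) → (M_DROP, drive_fwd)
event = SIG_FULL selects (M_WAIT, drive_fwd)

mode=M_WAIT action=drive_fwd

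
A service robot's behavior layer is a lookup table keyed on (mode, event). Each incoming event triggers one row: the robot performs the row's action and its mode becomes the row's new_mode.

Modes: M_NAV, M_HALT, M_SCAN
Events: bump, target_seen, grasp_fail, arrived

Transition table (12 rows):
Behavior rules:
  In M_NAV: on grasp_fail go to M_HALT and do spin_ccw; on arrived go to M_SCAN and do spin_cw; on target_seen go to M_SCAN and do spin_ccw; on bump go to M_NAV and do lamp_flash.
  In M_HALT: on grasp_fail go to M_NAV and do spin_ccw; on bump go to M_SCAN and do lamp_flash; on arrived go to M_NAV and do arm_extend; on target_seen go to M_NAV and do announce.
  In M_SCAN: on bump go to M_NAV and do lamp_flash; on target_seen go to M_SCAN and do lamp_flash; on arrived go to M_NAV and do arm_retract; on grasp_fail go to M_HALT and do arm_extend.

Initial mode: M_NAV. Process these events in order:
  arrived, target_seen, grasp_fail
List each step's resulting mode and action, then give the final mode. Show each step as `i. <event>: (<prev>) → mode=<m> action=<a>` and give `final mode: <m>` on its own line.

final mode: M_HALT

1. arrived: (M_NAV) → mode=M_SCAN action=spin_cw
2. target_seen: (M_SCAN) → mode=M_SCAN action=lamp_flash
3. grasp_fail: (M_SCAN) → mode=M_HALT action=arm_extend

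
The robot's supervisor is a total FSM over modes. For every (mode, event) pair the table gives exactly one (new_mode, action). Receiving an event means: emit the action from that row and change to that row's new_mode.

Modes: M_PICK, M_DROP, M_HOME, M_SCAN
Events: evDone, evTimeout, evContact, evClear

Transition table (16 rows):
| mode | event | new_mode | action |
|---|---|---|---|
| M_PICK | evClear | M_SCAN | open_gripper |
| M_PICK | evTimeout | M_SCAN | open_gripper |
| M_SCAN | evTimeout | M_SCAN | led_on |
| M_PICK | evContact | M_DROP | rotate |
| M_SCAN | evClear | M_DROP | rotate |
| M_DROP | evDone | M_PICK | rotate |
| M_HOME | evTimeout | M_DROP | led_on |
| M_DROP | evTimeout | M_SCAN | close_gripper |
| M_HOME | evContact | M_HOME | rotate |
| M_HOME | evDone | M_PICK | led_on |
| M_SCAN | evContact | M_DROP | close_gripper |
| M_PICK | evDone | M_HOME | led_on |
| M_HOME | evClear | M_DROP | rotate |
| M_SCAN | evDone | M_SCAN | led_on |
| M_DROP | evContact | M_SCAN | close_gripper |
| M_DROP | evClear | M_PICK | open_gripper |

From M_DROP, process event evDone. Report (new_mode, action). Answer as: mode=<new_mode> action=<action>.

current mode = M_DROP; filter table to that mode:
  (M_DROP, evDone) → (M_PICK, rotate)  ← event matches
  (M_DROP, evTimeout) → (M_SCAN, close_gripper)
  (M_DROP, evContact) → (M_SCAN, close_gripper)
  (M_DROP, evClear) → (M_PICK, open_gripper)
event = evDone selects (M_PICK, rotate)

mode=M_PICK action=rotate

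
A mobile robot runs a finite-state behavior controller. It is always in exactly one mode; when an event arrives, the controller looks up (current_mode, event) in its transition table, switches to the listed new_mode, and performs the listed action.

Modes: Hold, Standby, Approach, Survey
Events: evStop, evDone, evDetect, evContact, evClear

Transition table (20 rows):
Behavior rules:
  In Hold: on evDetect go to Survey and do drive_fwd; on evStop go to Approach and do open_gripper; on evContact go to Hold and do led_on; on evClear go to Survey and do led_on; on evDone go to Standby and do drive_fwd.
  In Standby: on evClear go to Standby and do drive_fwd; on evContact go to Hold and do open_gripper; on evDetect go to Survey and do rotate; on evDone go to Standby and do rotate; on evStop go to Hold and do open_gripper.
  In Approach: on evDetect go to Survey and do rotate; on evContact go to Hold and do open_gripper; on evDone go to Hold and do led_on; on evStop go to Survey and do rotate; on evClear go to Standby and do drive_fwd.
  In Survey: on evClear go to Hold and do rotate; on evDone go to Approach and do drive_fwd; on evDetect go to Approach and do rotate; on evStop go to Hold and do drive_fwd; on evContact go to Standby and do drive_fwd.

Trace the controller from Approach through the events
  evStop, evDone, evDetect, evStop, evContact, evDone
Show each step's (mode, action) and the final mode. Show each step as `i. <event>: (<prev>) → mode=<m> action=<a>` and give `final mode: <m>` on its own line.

final mode: Standby

1. evStop: (Approach) → mode=Survey action=rotate
2. evDone: (Survey) → mode=Approach action=drive_fwd
3. evDetect: (Approach) → mode=Survey action=rotate
4. evStop: (Survey) → mode=Hold action=drive_fwd
5. evContact: (Hold) → mode=Hold action=led_on
6. evDone: (Hold) → mode=Standby action=drive_fwd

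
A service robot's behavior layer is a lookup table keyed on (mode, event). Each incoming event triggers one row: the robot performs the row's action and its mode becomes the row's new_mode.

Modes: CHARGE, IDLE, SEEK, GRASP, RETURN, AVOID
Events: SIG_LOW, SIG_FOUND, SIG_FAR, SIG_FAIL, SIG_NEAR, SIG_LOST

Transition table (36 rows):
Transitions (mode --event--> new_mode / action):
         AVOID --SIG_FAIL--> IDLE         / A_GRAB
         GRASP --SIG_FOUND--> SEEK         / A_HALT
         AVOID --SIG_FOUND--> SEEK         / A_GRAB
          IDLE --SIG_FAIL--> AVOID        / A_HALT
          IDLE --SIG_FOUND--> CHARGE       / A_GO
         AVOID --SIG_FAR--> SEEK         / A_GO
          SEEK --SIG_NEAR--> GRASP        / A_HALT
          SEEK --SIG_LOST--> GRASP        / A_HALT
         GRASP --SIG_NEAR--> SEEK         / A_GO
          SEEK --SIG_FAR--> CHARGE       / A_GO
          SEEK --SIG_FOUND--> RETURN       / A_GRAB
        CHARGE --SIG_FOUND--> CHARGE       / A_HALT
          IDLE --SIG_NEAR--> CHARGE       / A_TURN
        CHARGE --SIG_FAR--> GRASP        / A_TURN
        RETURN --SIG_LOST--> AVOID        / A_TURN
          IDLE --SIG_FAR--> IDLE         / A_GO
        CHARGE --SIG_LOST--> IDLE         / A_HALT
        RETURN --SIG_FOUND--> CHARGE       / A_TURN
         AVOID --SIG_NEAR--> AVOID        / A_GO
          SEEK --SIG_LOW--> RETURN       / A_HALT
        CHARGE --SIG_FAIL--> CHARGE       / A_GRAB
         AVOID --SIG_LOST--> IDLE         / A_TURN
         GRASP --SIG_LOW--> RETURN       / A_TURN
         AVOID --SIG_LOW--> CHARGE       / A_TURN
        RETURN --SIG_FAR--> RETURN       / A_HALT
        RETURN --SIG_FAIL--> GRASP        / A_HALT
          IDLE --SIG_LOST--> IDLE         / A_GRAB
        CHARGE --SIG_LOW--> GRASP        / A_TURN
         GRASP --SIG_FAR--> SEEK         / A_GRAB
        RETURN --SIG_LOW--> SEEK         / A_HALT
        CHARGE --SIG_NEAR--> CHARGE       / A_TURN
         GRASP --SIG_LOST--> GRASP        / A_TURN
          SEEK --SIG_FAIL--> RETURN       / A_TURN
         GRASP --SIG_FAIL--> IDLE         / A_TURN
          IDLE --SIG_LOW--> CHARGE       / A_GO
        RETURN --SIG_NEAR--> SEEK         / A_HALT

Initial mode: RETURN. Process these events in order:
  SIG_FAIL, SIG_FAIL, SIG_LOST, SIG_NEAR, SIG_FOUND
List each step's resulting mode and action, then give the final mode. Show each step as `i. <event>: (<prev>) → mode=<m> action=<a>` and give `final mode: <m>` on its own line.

1. SIG_FAIL: (RETURN) → mode=GRASP action=A_HALT
2. SIG_FAIL: (GRASP) → mode=IDLE action=A_TURN
3. SIG_LOST: (IDLE) → mode=IDLE action=A_GRAB
4. SIG_NEAR: (IDLE) → mode=CHARGE action=A_TURN
5. SIG_FOUND: (CHARGE) → mode=CHARGE action=A_HALT

final mode: CHARGE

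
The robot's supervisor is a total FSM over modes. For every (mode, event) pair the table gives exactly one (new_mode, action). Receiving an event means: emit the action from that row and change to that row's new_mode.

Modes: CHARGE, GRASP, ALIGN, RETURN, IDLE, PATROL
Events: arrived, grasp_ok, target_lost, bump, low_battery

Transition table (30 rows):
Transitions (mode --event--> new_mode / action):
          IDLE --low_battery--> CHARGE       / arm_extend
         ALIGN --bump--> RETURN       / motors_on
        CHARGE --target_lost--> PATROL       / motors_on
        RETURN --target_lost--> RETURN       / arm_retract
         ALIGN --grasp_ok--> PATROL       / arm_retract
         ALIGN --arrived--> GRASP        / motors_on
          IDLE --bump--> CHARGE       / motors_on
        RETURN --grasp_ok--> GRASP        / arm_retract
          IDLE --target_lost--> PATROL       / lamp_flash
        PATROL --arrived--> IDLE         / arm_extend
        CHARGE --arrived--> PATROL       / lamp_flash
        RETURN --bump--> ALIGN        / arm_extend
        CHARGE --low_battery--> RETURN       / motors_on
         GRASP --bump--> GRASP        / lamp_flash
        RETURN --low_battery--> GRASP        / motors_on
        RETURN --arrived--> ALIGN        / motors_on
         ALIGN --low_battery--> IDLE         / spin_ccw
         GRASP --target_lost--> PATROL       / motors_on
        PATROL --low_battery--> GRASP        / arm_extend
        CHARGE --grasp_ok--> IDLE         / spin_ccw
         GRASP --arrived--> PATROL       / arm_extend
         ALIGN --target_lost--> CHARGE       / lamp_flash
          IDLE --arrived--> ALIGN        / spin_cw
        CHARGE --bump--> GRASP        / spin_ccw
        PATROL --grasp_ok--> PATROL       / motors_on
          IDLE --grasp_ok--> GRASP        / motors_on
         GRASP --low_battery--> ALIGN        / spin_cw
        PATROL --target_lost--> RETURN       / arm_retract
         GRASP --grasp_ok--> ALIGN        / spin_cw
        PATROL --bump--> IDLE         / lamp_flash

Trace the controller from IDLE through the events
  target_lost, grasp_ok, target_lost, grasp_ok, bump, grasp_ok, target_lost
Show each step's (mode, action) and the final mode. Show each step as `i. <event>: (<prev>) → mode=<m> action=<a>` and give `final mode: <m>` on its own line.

final mode: CHARGE

1. target_lost: (IDLE) → mode=PATROL action=lamp_flash
2. grasp_ok: (PATROL) → mode=PATROL action=motors_on
3. target_lost: (PATROL) → mode=RETURN action=arm_retract
4. grasp_ok: (RETURN) → mode=GRASP action=arm_retract
5. bump: (GRASP) → mode=GRASP action=lamp_flash
6. grasp_ok: (GRASP) → mode=ALIGN action=spin_cw
7. target_lost: (ALIGN) → mode=CHARGE action=lamp_flash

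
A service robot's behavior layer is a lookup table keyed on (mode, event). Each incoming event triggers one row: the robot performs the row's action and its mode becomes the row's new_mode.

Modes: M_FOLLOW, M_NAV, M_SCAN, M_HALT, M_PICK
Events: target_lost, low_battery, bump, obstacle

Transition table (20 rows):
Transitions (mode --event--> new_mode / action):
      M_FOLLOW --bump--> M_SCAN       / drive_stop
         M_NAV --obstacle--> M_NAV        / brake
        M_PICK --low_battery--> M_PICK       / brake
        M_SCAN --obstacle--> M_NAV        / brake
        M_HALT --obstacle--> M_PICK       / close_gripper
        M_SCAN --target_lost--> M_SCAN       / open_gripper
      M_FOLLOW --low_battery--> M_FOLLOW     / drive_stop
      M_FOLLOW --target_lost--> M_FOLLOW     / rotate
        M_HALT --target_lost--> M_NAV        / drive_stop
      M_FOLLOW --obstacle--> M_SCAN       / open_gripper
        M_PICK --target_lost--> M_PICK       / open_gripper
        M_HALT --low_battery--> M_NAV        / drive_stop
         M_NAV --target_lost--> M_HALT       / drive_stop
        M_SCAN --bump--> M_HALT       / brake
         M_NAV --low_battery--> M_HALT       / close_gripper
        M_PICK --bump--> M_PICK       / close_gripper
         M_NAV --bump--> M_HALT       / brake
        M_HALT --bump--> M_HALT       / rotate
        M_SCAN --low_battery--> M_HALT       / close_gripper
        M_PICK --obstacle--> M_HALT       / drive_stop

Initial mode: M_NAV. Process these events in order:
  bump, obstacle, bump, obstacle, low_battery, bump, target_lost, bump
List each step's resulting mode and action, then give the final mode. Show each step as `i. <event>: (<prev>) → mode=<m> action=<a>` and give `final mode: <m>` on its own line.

final mode: M_HALT

1. bump: (M_NAV) → mode=M_HALT action=brake
2. obstacle: (M_HALT) → mode=M_PICK action=close_gripper
3. bump: (M_PICK) → mode=M_PICK action=close_gripper
4. obstacle: (M_PICK) → mode=M_HALT action=drive_stop
5. low_battery: (M_HALT) → mode=M_NAV action=drive_stop
6. bump: (M_NAV) → mode=M_HALT action=brake
7. target_lost: (M_HALT) → mode=M_NAV action=drive_stop
8. bump: (M_NAV) → mode=M_HALT action=brake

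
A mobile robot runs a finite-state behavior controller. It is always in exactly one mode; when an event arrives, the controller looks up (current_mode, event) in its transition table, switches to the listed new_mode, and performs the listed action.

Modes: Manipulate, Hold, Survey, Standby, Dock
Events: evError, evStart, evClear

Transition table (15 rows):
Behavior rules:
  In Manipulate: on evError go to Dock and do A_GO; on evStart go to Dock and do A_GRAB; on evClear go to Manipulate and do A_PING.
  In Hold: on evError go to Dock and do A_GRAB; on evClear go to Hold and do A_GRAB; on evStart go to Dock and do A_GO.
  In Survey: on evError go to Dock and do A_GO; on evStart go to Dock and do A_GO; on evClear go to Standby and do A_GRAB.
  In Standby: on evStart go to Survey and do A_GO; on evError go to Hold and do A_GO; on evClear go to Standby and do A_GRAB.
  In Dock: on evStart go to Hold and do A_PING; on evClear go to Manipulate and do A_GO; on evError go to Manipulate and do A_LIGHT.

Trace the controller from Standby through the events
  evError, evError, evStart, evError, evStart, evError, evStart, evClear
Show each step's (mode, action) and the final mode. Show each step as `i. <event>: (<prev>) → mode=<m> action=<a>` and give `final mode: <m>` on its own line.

1. evError: (Standby) → mode=Hold action=A_GO
2. evError: (Hold) → mode=Dock action=A_GRAB
3. evStart: (Dock) → mode=Hold action=A_PING
4. evError: (Hold) → mode=Dock action=A_GRAB
5. evStart: (Dock) → mode=Hold action=A_PING
6. evError: (Hold) → mode=Dock action=A_GRAB
7. evStart: (Dock) → mode=Hold action=A_PING
8. evClear: (Hold) → mode=Hold action=A_GRAB

final mode: Hold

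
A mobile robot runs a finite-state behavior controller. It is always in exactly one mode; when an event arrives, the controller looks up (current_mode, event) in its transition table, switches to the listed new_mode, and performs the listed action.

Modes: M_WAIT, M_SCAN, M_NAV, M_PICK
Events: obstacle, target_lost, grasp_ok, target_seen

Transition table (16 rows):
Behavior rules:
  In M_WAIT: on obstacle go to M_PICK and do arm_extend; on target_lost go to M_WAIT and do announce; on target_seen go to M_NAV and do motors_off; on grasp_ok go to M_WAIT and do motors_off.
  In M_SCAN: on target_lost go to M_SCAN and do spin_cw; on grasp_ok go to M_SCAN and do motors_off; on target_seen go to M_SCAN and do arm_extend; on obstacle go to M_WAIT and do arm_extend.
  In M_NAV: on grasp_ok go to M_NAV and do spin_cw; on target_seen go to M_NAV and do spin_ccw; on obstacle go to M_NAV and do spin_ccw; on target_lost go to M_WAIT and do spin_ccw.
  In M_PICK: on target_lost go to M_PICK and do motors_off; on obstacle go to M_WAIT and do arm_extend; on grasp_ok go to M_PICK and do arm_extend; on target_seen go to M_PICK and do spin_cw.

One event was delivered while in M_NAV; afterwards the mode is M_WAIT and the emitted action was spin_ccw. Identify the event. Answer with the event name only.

try obstacle: (M_NAV, obstacle) → (M_NAV, spin_ccw)
try target_lost: (M_NAV, target_lost) → (M_WAIT, spin_ccw)  ← matches
try grasp_ok: (M_NAV, grasp_ok) → (M_NAV, spin_cw)
try target_seen: (M_NAV, target_seen) → (M_NAV, spin_ccw)

target_lost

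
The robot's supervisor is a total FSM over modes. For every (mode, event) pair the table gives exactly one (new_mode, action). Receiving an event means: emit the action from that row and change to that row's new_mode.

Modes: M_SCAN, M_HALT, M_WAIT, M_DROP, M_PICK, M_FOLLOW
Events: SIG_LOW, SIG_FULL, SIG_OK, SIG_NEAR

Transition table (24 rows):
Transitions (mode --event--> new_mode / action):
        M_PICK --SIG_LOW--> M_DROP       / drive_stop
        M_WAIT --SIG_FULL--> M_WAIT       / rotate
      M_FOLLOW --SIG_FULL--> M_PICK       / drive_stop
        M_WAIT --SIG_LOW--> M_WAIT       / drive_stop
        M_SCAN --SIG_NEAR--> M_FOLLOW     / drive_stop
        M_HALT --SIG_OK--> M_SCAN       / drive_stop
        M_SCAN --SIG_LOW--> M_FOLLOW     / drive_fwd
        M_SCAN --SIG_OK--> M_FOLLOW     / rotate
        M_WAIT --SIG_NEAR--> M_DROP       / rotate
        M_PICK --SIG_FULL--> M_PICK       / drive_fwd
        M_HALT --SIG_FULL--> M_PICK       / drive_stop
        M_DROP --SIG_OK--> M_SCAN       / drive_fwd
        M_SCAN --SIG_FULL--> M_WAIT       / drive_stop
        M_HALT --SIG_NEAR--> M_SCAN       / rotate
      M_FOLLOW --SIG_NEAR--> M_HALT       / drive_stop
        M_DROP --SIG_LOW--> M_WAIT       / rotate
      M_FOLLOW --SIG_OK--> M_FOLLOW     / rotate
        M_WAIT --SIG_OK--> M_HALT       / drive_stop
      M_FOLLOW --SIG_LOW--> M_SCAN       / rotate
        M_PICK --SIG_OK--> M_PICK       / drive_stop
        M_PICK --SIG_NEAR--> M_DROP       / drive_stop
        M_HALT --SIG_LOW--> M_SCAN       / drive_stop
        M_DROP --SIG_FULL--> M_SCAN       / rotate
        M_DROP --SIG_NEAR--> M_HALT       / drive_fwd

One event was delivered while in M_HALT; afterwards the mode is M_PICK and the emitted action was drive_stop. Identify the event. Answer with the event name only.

SIG_FULL

try SIG_LOW: (M_HALT, SIG_LOW) → (M_SCAN, drive_stop)
try SIG_FULL: (M_HALT, SIG_FULL) → (M_PICK, drive_stop)  ← matches
try SIG_OK: (M_HALT, SIG_OK) → (M_SCAN, drive_stop)
try SIG_NEAR: (M_HALT, SIG_NEAR) → (M_SCAN, rotate)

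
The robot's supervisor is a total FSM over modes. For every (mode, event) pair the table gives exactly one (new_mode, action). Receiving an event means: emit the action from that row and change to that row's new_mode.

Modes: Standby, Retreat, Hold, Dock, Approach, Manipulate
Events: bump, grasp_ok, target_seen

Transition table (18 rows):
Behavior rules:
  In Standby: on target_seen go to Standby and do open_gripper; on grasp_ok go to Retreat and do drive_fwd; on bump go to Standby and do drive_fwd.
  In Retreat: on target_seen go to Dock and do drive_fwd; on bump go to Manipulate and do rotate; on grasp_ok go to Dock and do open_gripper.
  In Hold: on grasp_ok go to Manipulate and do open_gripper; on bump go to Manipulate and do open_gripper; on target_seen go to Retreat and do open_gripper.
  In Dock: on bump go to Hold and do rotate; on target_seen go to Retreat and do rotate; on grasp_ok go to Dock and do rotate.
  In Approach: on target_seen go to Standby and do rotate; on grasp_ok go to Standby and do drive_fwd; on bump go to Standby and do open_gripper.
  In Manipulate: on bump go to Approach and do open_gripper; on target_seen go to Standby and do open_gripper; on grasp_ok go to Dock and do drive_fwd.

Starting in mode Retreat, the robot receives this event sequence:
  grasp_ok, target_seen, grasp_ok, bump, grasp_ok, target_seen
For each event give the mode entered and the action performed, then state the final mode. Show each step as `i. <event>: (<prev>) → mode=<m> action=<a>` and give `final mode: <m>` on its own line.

final mode: Standby

1. grasp_ok: (Retreat) → mode=Dock action=open_gripper
2. target_seen: (Dock) → mode=Retreat action=rotate
3. grasp_ok: (Retreat) → mode=Dock action=open_gripper
4. bump: (Dock) → mode=Hold action=rotate
5. grasp_ok: (Hold) → mode=Manipulate action=open_gripper
6. target_seen: (Manipulate) → mode=Standby action=open_gripper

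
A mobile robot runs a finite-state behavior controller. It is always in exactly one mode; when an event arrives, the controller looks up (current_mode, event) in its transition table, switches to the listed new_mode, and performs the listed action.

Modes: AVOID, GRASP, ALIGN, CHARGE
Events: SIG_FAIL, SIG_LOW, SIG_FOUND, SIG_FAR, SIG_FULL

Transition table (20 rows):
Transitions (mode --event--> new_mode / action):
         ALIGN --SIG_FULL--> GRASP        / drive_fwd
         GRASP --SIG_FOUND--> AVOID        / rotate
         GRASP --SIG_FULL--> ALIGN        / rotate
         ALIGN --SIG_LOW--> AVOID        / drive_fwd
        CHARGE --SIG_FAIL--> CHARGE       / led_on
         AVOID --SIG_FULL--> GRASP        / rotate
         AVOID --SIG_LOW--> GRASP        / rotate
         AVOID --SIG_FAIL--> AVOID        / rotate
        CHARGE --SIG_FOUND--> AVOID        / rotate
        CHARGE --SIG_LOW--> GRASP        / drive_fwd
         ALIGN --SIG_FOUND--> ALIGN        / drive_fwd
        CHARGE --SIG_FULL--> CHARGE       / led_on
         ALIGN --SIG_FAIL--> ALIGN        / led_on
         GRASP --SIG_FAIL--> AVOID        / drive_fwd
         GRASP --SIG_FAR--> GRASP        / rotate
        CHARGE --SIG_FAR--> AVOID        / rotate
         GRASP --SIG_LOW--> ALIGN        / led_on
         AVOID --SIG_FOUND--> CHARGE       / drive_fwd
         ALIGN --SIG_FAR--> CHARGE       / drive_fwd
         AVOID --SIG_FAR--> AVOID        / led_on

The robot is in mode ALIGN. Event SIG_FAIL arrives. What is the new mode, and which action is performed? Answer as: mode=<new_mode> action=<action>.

mode=ALIGN action=led_on

current mode = ALIGN; filter table to that mode:
  (ALIGN, SIG_FULL) → (GRASP, drive_fwd)
  (ALIGN, SIG_LOW) → (AVOID, drive_fwd)
  (ALIGN, SIG_FOUND) → (ALIGN, drive_fwd)
  (ALIGN, SIG_FAIL) → (ALIGN, led_on)  ← event matches
  (ALIGN, SIG_FAR) → (CHARGE, drive_fwd)
event = SIG_FAIL selects (ALIGN, led_on)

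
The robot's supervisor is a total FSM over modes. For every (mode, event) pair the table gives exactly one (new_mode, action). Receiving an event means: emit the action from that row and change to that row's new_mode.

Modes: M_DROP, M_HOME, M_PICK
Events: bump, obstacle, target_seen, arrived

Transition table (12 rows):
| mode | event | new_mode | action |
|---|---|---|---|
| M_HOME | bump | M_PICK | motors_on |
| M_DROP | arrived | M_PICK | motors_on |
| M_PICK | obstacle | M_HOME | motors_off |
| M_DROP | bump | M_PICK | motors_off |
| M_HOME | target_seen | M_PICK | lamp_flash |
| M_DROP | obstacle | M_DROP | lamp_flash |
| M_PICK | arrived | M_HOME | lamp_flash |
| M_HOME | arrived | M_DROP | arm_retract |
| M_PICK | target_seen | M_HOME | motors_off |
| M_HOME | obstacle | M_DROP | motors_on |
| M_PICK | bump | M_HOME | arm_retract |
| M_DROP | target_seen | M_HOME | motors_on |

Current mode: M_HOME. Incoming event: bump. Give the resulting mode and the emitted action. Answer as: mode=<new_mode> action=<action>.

mode=M_PICK action=motors_on

current mode = M_HOME; filter table to that mode:
  (M_HOME, bump) → (M_PICK, motors_on)  ← event matches
  (M_HOME, target_seen) → (M_PICK, lamp_flash)
  (M_HOME, arrived) → (M_DROP, arm_retract)
  (M_HOME, obstacle) → (M_DROP, motors_on)
event = bump selects (M_PICK, motors_on)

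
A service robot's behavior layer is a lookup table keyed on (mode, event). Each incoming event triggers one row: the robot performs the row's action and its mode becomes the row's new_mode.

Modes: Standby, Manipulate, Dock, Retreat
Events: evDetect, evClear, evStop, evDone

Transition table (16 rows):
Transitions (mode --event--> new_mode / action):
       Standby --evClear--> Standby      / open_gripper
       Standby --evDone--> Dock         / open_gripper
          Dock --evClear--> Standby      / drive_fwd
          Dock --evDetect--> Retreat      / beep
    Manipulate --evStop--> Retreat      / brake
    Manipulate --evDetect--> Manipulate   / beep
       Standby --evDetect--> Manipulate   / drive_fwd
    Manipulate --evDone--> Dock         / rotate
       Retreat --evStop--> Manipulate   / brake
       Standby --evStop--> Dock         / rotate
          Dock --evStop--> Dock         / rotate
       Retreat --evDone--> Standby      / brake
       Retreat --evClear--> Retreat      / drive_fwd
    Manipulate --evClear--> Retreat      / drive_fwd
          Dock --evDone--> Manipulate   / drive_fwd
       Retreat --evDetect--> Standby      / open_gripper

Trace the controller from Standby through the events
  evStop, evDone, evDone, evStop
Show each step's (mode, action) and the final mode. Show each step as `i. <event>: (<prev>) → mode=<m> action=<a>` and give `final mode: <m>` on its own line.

1. evStop: (Standby) → mode=Dock action=rotate
2. evDone: (Dock) → mode=Manipulate action=drive_fwd
3. evDone: (Manipulate) → mode=Dock action=rotate
4. evStop: (Dock) → mode=Dock action=rotate

final mode: Dock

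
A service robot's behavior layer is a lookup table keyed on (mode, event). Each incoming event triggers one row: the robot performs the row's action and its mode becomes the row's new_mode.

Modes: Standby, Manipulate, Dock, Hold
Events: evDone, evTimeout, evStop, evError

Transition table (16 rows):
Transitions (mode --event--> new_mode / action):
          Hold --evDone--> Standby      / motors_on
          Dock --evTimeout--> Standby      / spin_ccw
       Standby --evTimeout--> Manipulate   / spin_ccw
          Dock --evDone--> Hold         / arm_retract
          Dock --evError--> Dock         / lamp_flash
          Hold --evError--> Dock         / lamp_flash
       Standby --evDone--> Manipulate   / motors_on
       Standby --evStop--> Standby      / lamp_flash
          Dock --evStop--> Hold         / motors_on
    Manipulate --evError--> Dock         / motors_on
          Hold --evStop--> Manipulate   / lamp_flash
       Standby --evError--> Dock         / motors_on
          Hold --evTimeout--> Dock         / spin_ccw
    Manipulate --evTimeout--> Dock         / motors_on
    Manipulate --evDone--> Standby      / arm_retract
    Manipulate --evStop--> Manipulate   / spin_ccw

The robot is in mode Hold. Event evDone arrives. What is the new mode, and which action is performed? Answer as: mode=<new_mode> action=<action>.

current mode = Hold; filter table to that mode:
  (Hold, evDone) → (Standby, motors_on)  ← event matches
  (Hold, evError) → (Dock, lamp_flash)
  (Hold, evStop) → (Manipulate, lamp_flash)
  (Hold, evTimeout) → (Dock, spin_ccw)
event = evDone selects (Standby, motors_on)

mode=Standby action=motors_on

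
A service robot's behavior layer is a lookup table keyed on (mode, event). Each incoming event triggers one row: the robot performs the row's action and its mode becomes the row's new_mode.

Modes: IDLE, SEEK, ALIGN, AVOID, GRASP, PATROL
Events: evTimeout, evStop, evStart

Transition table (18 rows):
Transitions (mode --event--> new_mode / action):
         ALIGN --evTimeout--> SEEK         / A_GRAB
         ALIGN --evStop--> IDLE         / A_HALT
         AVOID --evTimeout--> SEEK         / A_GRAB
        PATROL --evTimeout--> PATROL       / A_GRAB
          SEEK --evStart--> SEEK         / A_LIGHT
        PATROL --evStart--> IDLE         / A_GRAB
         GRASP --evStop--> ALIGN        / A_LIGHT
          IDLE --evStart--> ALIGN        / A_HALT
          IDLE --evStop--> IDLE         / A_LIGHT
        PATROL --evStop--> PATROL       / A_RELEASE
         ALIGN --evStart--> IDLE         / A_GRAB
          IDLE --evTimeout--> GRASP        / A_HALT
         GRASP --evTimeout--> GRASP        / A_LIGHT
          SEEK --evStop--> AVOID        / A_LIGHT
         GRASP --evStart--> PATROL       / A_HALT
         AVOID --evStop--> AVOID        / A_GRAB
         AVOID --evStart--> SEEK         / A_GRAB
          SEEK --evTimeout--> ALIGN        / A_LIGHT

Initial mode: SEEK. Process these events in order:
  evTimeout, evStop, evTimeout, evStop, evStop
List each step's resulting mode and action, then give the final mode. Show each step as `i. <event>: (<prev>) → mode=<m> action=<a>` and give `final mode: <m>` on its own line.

1. evTimeout: (SEEK) → mode=ALIGN action=A_LIGHT
2. evStop: (ALIGN) → mode=IDLE action=A_HALT
3. evTimeout: (IDLE) → mode=GRASP action=A_HALT
4. evStop: (GRASP) → mode=ALIGN action=A_LIGHT
5. evStop: (ALIGN) → mode=IDLE action=A_HALT

final mode: IDLE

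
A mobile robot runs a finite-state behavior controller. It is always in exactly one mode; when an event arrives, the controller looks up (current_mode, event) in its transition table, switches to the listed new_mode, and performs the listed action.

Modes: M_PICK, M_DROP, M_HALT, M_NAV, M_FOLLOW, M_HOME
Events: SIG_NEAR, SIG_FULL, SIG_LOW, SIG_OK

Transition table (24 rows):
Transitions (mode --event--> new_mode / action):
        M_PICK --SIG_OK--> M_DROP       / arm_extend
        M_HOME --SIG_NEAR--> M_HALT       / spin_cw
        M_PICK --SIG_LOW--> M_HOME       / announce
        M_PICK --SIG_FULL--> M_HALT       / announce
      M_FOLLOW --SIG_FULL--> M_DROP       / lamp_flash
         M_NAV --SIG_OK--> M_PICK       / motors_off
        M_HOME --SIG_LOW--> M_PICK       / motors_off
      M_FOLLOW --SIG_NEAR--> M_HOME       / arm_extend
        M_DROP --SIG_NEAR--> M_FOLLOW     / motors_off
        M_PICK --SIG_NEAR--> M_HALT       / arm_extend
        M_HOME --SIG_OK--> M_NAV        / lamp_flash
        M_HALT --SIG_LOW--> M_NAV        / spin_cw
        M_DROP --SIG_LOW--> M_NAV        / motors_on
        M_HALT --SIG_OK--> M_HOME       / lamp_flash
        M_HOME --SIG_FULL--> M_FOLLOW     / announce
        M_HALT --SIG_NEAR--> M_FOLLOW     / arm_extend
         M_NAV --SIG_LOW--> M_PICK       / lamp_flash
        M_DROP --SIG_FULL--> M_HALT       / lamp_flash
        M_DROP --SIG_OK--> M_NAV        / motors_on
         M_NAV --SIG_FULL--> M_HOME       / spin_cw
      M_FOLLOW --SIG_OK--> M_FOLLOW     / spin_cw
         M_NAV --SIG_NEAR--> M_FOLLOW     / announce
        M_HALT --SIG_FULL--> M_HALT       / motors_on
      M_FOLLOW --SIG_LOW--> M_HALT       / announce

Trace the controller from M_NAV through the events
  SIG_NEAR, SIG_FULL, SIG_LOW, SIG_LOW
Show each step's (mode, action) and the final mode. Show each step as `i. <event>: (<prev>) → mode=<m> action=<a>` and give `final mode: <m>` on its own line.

final mode: M_PICK

1. SIG_NEAR: (M_NAV) → mode=M_FOLLOW action=announce
2. SIG_FULL: (M_FOLLOW) → mode=M_DROP action=lamp_flash
3. SIG_LOW: (M_DROP) → mode=M_NAV action=motors_on
4. SIG_LOW: (M_NAV) → mode=M_PICK action=lamp_flash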